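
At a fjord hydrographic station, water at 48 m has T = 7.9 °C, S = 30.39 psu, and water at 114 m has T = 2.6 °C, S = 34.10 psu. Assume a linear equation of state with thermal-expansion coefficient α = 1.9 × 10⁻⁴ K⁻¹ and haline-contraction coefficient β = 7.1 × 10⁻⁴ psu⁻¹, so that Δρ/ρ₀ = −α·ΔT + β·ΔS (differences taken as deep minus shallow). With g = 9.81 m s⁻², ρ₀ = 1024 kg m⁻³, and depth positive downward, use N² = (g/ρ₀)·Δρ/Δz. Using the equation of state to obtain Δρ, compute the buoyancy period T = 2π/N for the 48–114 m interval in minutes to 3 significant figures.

4.50 min

ΔT = -5.3 K, ΔS = +3.71 psu (deep − shallow).
Δρ/ρ₀ = −αΔT + βΔS = 1.007 × 10⁻³ + 2.6341 × 10⁻³ = 3.6411 × 10⁻³, so Δρ ≈ 3.728 kg m⁻³.
N² = (g/ρ₀)·Δρ/Δz = g·(Δρ/ρ₀)/Δz = 9.81 × 3.6411 × 10⁻³ / 66 = 5.4120 × 10⁻⁴ s⁻².
N = √(5.4120 × 10⁻⁴) = 0.023264 rad s⁻¹ → T = 2π/N = 270.08 s = 4.5013 min ≈ 4.50 min.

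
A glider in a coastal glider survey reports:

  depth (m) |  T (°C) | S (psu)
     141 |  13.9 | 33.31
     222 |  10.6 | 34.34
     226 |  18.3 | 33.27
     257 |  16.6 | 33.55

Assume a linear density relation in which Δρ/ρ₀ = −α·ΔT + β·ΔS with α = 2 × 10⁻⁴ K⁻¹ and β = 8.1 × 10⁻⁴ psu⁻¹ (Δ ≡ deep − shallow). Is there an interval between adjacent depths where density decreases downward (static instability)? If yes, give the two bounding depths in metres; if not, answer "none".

Evaluate Δρ/ρ₀ = −αΔT + βΔS across each adjacent pair:
  141–222 m: −αΔT+βΔS = −(2 × 10⁻⁴)(-3.3)+(8.1 × 10⁻⁴)(+1.03) = 1.5 × 10⁻³ → stable
  222–226 m: −αΔT+βΔS = −(2 × 10⁻⁴)(+7.7)+(8.1 × 10⁻⁴)(-1.07) = -2.4 × 10⁻³ → UNSTABLE
  226–257 m: −αΔT+βΔS = −(2 × 10⁻⁴)(-1.7)+(8.1 × 10⁻⁴)(+0.28) = 5.7 × 10⁻⁴ → stable
The 222–226 m interval has Δρ < 0: lighter water underlies denser water.

222–226 m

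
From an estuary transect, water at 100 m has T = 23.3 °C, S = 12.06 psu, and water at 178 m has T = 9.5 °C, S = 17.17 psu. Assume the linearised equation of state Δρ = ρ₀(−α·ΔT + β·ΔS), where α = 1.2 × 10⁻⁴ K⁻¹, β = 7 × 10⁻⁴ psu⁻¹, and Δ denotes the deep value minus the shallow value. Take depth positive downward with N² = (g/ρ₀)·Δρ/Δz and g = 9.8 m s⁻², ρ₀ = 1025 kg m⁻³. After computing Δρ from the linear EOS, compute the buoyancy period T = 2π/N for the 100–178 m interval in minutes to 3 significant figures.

ΔT = -13.8 K, ΔS = +5.11 psu (deep − shallow).
Δρ/ρ₀ = −αΔT + βΔS = 1.656 × 10⁻³ + 3.577 × 10⁻³ = 5.233 × 10⁻³, so Δρ ≈ 5.364 kg m⁻³.
N² = (g/ρ₀)·Δρ/Δz = g·(Δρ/ρ₀)/Δz = 9.8 × 5.233 × 10⁻³ / 78 = 6.5748 × 10⁻⁴ s⁻².
N = √(6.5748 × 10⁻⁴) = 0.025641 rad s⁻¹ → T = 2π/N = 245.04 s = 4.0840 min ≈ 4.08 min.

4.08 min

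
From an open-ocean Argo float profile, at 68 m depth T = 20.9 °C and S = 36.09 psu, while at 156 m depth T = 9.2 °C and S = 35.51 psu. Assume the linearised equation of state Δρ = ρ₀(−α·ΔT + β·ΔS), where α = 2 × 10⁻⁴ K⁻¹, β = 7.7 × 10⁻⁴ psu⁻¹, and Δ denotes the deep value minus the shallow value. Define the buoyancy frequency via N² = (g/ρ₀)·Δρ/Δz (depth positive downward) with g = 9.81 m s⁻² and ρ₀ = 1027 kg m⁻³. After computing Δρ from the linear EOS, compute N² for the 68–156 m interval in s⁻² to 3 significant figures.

ΔT = -11.7 K, ΔS = -0.58 psu (deep − shallow).
Δρ/ρ₀ = −αΔT + βΔS = 2.34 × 10⁻³ − 4.466 × 10⁻⁴ = 1.8934 × 10⁻³, so Δρ ≈ 1.945 kg m⁻³.
N² = (g/ρ₀)·Δρ/Δz = g·(Δρ/ρ₀)/Δz = 9.81 × 1.8934 × 10⁻³ / 88 = 2.1107 × 10⁻⁴ s⁻² ≈ 2.11 × 10⁻⁴ s⁻².

2.11 × 10⁻⁴ s⁻²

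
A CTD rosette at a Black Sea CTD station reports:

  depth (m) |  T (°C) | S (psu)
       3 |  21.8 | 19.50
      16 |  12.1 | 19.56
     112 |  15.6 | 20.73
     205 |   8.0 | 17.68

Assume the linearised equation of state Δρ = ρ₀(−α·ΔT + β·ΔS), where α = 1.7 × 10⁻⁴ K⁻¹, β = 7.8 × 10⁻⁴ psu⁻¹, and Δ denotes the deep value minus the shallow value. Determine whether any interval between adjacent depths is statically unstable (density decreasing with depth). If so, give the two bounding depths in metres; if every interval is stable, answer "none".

112–205 m

Evaluate Δρ/ρ₀ = −αΔT + βΔS across each adjacent pair:
  3–16 m: −αΔT+βΔS = −(1.7 × 10⁻⁴)(-9.7)+(7.8 × 10⁻⁴)(+0.06) = 1.7 × 10⁻³ → stable
  16–112 m: −αΔT+βΔS = −(1.7 × 10⁻⁴)(+3.5)+(7.8 × 10⁻⁴)(+1.17) = 3.2 × 10⁻⁴ → stable
  112–205 m: −αΔT+βΔS = −(1.7 × 10⁻⁴)(-7.6)+(7.8 × 10⁻⁴)(-3.05) = -1.1 × 10⁻³ → UNSTABLE
The 112–205 m interval has Δρ < 0: lighter water underlies denser water.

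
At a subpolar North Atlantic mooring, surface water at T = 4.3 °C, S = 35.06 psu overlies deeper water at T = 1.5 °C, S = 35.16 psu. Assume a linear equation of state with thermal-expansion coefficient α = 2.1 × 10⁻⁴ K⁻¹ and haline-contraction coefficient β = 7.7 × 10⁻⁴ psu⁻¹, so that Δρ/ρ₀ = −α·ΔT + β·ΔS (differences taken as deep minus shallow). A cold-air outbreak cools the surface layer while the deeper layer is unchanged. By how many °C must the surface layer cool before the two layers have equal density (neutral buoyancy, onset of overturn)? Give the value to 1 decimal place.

Neutral buoyancy requires Δρ = 0, i.e. −α(T_deep − T_surf′) + β(S_deep − S_surf) = 0.
T_surf′ = T_deep − (β/α)·ΔS = 1.5 − (7.7 × 10⁻⁴/2.1 × 10⁻⁴)·(+0.10) = 1.133 °C.
Cooling required: 4.3 − (1.133) = 3.167 °C.

3.2 °C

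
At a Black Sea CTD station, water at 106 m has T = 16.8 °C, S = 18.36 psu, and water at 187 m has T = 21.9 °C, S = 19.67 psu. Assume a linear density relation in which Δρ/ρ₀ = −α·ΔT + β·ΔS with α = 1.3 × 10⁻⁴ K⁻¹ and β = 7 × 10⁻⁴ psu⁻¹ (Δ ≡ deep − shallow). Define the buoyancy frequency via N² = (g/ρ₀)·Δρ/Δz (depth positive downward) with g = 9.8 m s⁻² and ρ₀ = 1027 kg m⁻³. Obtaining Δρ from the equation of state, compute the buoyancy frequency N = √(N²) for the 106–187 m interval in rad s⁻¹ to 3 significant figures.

ΔT = +5.1 K, ΔS = +1.31 psu (deep − shallow).
Δρ/ρ₀ = −αΔT + βΔS = -6.63 × 10⁻⁴ + 9.17 × 10⁻⁴ = 2.54 × 10⁻⁴, so Δρ ≈ 0.2609 kg m⁻³.
N² = (g/ρ₀)·Δρ/Δz = g·(Δρ/ρ₀)/Δz = 9.8 × 2.54 × 10⁻⁴ / 81 = 3.0731 × 10⁻⁵ s⁻².
N = √(3.0731 × 10⁻⁵) = 5.5436 × 10⁻³ rad s⁻¹ ≈ 5.54 × 10⁻³ rad s⁻¹.

5.54 × 10⁻³ rad s⁻¹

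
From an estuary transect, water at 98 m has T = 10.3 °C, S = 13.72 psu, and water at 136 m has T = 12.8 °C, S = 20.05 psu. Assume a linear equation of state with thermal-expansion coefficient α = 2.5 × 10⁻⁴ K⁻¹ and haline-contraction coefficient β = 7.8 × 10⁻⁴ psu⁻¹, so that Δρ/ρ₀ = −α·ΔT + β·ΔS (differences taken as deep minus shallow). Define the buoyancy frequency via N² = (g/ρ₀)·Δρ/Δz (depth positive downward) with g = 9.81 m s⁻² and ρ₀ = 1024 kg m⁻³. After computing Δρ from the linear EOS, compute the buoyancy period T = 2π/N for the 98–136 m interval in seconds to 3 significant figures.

188 s

ΔT = +2.5 K, ΔS = +6.33 psu (deep − shallow).
Δρ/ρ₀ = −αΔT + βΔS = -6.25 × 10⁻⁴ + 4.9374 × 10⁻³ = 4.3124 × 10⁻³, so Δρ ≈ 4.416 kg m⁻³.
N² = (g/ρ₀)·Δρ/Δz = g·(Δρ/ρ₀)/Δz = 9.81 × 4.3124 × 10⁻³ / 38 = 1.1133 × 10⁻³ s⁻².
N = √(1.1133 × 10⁻³) = 0.033366 rad s⁻¹ → T = 2π/N = 188.31 s ≈ 188 s.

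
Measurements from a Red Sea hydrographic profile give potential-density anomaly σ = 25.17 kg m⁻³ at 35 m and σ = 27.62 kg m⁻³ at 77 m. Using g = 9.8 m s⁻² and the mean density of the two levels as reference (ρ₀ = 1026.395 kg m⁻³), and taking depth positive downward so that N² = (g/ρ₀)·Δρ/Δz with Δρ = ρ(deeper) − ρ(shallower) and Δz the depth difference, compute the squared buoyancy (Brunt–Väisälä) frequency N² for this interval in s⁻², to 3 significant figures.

5.57 × 10⁻⁴ s⁻²

Δρ = 1027.62 − 1025.17 = 2.45 kg m⁻³ over Δz = 77 − 35 = 42 m.
N² = (9.8/1026.395) × (2.45/42) = 5.5697 × 10⁻⁴ s⁻² ≈ 5.57 × 10⁻⁴ s⁻².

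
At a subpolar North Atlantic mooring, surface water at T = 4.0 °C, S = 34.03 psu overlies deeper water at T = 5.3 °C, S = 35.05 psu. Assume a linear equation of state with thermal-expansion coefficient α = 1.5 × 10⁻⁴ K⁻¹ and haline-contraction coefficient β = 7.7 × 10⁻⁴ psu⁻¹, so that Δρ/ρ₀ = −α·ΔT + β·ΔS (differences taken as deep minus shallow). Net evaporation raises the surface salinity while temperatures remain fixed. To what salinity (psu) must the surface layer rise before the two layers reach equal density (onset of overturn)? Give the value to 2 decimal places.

Neutral buoyancy requires −α(T_deep − T_surf) + β(S_deep − S_surf′) = 0.
S_surf′ = S_deep − (α/β)·ΔT = 35.05 − (1.5 × 10⁻⁴/7.7 × 10⁻⁴)·(+1.3) = 34.7968 psu.
Increase required: 34.7968 − 34.03 = 0.7668 psu.

34.80 psu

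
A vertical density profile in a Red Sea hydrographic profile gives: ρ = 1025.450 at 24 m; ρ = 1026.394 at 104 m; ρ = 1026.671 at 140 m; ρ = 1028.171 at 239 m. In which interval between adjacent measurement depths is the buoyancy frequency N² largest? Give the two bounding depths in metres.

Compute the density gradient over each adjacent pair:
  24–104 m: Δρ/Δz = 0.944/80 = 0.012 kg m⁻⁴
  104–140 m: Δρ/Δz = 0.277/36 = 7.7 × 10⁻³ kg m⁻⁴
  140–239 m: Δρ/Δz = 1.500/99 = 0.015 kg m⁻⁴
The largest gradient is in the 140–239 m interval — the pycnocline.

140–239 m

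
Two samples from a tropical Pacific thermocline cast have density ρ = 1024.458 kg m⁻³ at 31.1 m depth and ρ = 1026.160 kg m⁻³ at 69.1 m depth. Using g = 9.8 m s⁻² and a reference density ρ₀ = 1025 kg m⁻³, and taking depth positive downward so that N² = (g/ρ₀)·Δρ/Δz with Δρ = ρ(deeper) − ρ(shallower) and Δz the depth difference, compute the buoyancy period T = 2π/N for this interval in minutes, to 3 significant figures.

Δρ = 1026.160 − 1024.458 = 1.702 kg m⁻³ over Δz = 69.1 − 31.1 = 38 m.
N² = (9.8/1025) × (1.702/38) = 4.2823 × 10⁻⁴ s⁻².
N = √(4.2823 × 10⁻⁴) = 0.020694 rad s⁻¹, so T = 2π/N = 303.62 s = 5.0603 min ≈ 5.06 min.

5.06 min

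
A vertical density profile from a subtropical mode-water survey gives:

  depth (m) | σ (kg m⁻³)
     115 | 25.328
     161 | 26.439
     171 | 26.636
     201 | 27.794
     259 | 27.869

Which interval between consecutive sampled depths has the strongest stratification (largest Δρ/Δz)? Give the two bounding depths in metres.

171–201 m

Compute the density gradient over each adjacent pair:
  115–161 m: Δρ/Δz = 1.111/46 = 0.024 kg m⁻⁴
  161–171 m: Δρ/Δz = 0.197/10 = 0.020 kg m⁻⁴
  171–201 m: Δρ/Δz = 1.158/30 = 0.039 kg m⁻⁴
  201–259 m: Δρ/Δz = 0.075/58 = 1.3 × 10⁻³ kg m⁻⁴
The largest gradient is in the 171–201 m interval — the pycnocline.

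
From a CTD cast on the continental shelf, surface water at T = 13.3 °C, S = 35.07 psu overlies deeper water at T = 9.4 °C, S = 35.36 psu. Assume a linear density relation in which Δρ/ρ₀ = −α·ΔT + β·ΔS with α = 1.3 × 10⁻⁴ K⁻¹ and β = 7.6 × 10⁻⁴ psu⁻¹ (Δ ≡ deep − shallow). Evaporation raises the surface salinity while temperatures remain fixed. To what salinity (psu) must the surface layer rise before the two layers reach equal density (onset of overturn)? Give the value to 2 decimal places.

Neutral buoyancy requires −α(T_deep − T_surf) + β(S_deep − S_surf′) = 0.
S_surf′ = S_deep − (α/β)·ΔT = 35.36 − (1.3 × 10⁻⁴/7.6 × 10⁻⁴)·(-3.9) = 36.0271 psu.
Increase required: 36.0271 − 35.07 = 0.9571 psu.

36.03 psu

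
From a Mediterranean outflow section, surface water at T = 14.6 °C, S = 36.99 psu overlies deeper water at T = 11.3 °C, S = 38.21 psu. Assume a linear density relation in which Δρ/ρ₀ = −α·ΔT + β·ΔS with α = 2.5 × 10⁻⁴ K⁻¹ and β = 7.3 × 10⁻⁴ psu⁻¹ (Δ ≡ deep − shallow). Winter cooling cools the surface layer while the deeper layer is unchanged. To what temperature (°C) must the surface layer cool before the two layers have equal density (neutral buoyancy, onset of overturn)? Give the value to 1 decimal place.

7.7 °C

Neutral buoyancy requires Δρ = 0, i.e. −α(T_deep − T_surf′) + β(S_deep − S_surf) = 0.
T_surf′ = T_deep − (β/α)·ΔS = 11.3 − (7.3 × 10⁻⁴/2.5 × 10⁻⁴)·(+1.22) = 7.738 °C.
Cooling required: 14.6 − (7.738) = 6.862 °C.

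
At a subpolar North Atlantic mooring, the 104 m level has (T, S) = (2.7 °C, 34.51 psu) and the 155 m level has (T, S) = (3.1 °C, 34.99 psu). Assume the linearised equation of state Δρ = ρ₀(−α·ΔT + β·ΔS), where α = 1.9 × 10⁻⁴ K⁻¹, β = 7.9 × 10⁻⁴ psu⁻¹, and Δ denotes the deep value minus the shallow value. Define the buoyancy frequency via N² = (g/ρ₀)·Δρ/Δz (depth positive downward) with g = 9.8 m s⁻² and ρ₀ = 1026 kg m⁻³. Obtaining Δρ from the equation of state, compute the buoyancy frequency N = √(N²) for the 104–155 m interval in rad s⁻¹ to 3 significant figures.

ΔT = +0.4 K, ΔS = +0.48 psu (deep − shallow).
Δρ/ρ₀ = −αΔT + βΔS = -7.60 × 10⁻⁵ + 3.792 × 10⁻⁴ = 3.032 × 10⁻⁴, so Δρ ≈ 0.3111 kg m⁻³.
N² = (g/ρ₀)·Δρ/Δz = g·(Δρ/ρ₀)/Δz = 9.8 × 3.032 × 10⁻⁴ / 51 = 5.8262 × 10⁻⁵ s⁻².
N = √(5.8262 × 10⁻⁵) = 7.6330 × 10⁻³ rad s⁻¹ ≈ 7.63 × 10⁻³ rad s⁻¹.

7.63 × 10⁻³ rad s⁻¹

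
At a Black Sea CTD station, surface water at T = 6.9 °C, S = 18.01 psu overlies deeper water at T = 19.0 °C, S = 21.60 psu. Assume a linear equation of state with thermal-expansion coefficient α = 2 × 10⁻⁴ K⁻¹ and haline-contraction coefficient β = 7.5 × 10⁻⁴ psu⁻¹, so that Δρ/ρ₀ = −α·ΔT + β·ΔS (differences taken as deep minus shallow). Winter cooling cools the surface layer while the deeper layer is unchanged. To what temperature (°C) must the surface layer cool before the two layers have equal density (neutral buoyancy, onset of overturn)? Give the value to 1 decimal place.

5.5 °C

Neutral buoyancy requires Δρ = 0, i.e. −α(T_deep − T_surf′) + β(S_deep − S_surf) = 0.
T_surf′ = T_deep − (β/α)·ΔS = 19.0 − (7.5 × 10⁻⁴/2 × 10⁻⁴)·(+3.59) = 5.538 °C.
Cooling required: 6.9 − (5.538) = 1.362 °C.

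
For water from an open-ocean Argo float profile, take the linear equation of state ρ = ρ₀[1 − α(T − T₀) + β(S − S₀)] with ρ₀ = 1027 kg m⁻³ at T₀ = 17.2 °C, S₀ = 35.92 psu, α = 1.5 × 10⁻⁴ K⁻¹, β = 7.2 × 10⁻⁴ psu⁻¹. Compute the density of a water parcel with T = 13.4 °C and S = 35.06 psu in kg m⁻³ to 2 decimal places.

T − T₀ = -3.8 K, S − S₀ = -0.86 psu.
Bracket = 1 − α·(-3.8) + β·(-0.86) = 1 + (-4.92 × 10⁻⁵) = 0.9999508.
ρ = 1027 × 0.9999508 = 1026.95 kg m⁻³.

1026.95 kg m⁻³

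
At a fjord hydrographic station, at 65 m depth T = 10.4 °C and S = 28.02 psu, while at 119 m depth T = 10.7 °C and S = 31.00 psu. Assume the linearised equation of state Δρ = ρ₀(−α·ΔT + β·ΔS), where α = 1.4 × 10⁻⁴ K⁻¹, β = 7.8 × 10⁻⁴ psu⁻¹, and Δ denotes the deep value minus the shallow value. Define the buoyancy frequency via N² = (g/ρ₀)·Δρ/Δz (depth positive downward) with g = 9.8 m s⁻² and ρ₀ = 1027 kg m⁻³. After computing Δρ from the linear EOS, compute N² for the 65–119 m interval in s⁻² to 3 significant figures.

ΔT = +0.3 K, ΔS = +2.98 psu (deep − shallow).
Δρ/ρ₀ = −αΔT + βΔS = -4.20 × 10⁻⁵ + 2.3244 × 10⁻³ = 2.2824 × 10⁻³, so Δρ ≈ 2.344 kg m⁻³.
N² = (g/ρ₀)·Δρ/Δz = g·(Δρ/ρ₀)/Δz = 9.8 × 2.2824 × 10⁻³ / 54 = 4.1421 × 10⁻⁴ s⁻² ≈ 4.14 × 10⁻⁴ s⁻².

4.14 × 10⁻⁴ s⁻²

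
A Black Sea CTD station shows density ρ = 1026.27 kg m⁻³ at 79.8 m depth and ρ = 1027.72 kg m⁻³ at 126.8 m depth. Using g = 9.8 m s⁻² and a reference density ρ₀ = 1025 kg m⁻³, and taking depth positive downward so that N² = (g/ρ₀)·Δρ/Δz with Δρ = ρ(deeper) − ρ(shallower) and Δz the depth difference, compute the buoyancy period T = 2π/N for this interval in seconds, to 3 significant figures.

Δρ = 1027.72 − 1026.27 = 1.45 kg m⁻³ over Δz = 126.8 − 79.8 = 47 m.
N² = (9.8/1025) × (1.45/47) = 2.9497 × 10⁻⁴ s⁻².
N = √(2.9497 × 10⁻⁴) = 0.017175 rad s⁻¹, so T = 2π/N = 365.83 s ≈ 366 s.

366 s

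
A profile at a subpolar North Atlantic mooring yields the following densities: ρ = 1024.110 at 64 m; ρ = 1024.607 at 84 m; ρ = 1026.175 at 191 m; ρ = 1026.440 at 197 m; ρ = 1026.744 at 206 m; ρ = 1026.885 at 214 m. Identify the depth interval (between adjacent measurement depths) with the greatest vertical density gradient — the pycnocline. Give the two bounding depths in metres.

191–197 m

Compute the density gradient over each adjacent pair:
  64–84 m: Δρ/Δz = 0.497/20 = 0.025 kg m⁻⁴
  84–191 m: Δρ/Δz = 1.568/107 = 0.015 kg m⁻⁴
  191–197 m: Δρ/Δz = 0.265/6 = 0.044 kg m⁻⁴
  197–206 m: Δρ/Δz = 0.304/9 = 0.034 kg m⁻⁴
  206–214 m: Δρ/Δz = 0.141/8 = 0.018 kg m⁻⁴
The largest gradient is in the 191–197 m interval — the pycnocline.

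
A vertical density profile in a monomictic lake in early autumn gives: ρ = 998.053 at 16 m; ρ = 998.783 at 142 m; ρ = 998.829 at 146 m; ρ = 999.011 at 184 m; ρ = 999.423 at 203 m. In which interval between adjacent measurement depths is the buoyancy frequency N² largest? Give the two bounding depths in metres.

Compute the density gradient over each adjacent pair:
  16–142 m: Δρ/Δz = 0.730/126 = 5.8 × 10⁻³ kg m⁻⁴
  142–146 m: Δρ/Δz = 0.046/4 = 0.011 kg m⁻⁴
  146–184 m: Δρ/Δz = 0.182/38 = 4.8 × 10⁻³ kg m⁻⁴
  184–203 m: Δρ/Δz = 0.412/19 = 0.022 kg m⁻⁴
The largest gradient is in the 184–203 m interval — the pycnocline.

184–203 m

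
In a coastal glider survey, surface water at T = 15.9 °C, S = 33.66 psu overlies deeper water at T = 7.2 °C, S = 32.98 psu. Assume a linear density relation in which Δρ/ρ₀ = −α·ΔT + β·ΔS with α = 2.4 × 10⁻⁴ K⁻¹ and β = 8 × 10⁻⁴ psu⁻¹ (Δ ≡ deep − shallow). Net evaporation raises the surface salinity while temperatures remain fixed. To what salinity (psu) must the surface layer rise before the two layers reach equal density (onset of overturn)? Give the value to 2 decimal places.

35.59 psu

Neutral buoyancy requires −α(T_deep − T_surf) + β(S_deep − S_surf′) = 0.
S_surf′ = S_deep − (α/β)·ΔT = 32.98 − (2.4 × 10⁻⁴/8 × 10⁻⁴)·(-8.7) = 35.5900 psu.
Increase required: 35.5900 − 33.66 = 1.9300 psu.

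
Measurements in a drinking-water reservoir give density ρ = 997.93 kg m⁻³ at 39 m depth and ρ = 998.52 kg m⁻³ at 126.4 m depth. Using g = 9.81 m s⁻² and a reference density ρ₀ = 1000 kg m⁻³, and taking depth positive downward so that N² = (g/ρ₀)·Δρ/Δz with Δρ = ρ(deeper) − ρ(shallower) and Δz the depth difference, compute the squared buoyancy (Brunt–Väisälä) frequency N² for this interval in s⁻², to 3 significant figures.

Δρ = 998.52 − 997.93 = 0.59 kg m⁻³ over Δz = 126.4 − 39 = 87.4 m.
N² = (9.81/1000) × (0.59/87.4) = 6.6223 × 10⁻⁵ s⁻² ≈ 6.62 × 10⁻⁵ s⁻².

6.62 × 10⁻⁵ s⁻²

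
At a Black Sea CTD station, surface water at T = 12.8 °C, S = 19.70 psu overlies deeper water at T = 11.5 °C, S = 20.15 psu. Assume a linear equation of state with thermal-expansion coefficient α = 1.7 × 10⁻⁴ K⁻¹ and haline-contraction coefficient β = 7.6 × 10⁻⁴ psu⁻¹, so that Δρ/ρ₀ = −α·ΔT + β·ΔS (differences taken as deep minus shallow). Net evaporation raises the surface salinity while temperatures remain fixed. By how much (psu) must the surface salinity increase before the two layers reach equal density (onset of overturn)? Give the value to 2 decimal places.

Neutral buoyancy requires −α(T_deep − T_surf) + β(S_deep − S_surf′) = 0.
S_surf′ = S_deep − (α/β)·ΔT = 20.15 − (1.7 × 10⁻⁴/7.6 × 10⁻⁴)·(-1.3) = 20.4408 psu.
Increase required: 20.4408 − 19.70 = 0.7408 psu.

0.74 psu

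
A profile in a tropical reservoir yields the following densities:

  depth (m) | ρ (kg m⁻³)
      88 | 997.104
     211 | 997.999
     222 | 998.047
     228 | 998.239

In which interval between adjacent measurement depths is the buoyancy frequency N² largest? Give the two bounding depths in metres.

222–228 m

Compute the density gradient over each adjacent pair:
  88–211 m: Δρ/Δz = 0.895/123 = 7.3 × 10⁻³ kg m⁻⁴
  211–222 m: Δρ/Δz = 0.048/11 = 4.4 × 10⁻³ kg m⁻⁴
  222–228 m: Δρ/Δz = 0.192/6 = 0.032 kg m⁻⁴
The largest gradient is in the 222–228 m interval — the pycnocline.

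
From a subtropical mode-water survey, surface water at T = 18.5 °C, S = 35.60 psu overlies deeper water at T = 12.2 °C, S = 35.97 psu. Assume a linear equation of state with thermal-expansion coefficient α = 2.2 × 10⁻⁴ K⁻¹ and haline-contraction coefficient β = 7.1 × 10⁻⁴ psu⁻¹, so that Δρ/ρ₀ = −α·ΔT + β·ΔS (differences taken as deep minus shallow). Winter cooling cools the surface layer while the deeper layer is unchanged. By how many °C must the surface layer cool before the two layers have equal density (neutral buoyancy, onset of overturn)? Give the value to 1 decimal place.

Neutral buoyancy requires Δρ = 0, i.e. −α(T_deep − T_surf′) + β(S_deep − S_surf) = 0.
T_surf′ = T_deep − (β/α)·ΔS = 12.2 − (7.1 × 10⁻⁴/2.2 × 10⁻⁴)·(+0.37) = 11.006 °C.
Cooling required: 18.5 − (11.006) = 7.494 °C.

7.5 °C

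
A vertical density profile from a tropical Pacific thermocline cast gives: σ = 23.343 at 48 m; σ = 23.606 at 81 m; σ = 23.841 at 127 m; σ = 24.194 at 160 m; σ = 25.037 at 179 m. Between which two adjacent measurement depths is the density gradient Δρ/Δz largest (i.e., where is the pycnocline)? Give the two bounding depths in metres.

Compute the density gradient over each adjacent pair:
  48–81 m: Δρ/Δz = 0.263/33 = 8.0 × 10⁻³ kg m⁻⁴
  81–127 m: Δρ/Δz = 0.235/46 = 5.1 × 10⁻³ kg m⁻⁴
  127–160 m: Δρ/Δz = 0.353/33 = 0.011 kg m⁻⁴
  160–179 m: Δρ/Δz = 0.843/19 = 0.044 kg m⁻⁴
The largest gradient is in the 160–179 m interval — the pycnocline.

160–179 m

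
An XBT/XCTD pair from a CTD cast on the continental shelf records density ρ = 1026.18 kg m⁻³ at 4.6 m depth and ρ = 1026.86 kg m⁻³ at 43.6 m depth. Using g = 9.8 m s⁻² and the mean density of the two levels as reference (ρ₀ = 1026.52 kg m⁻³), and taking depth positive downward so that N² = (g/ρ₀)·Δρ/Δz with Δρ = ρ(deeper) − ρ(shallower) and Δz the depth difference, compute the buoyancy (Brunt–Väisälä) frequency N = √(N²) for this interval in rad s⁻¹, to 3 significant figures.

0.0129 rad s⁻¹

Δρ = 1026.86 − 1026.18 = 0.68 kg m⁻³ over Δz = 43.6 − 4.6 = 39 m.
N² = (9.8/1026.52) × (0.68/39) = 1.6646 × 10⁻⁴ s⁻².
N = √(1.6646 × 10⁻⁴) = 0.012902 rad s⁻¹ ≈ 0.0129 rad s⁻¹.
N² > 0, so the interval is statically stable.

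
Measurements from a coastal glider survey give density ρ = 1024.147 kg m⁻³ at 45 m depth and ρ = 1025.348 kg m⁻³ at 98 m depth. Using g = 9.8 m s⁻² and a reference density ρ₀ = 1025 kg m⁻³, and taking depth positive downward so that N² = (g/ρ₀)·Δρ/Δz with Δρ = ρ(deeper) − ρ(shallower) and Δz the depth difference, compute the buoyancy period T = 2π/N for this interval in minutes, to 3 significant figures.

7.11 min

Δρ = 1025.348 − 1024.147 = 1.201 kg m⁻³ over Δz = 98 − 45 = 53 m.
N² = (9.8/1025) × (1.201/53) = 2.1666 × 10⁻⁴ s⁻².
N = √(2.1666 × 10⁻⁴) = 0.014719 rad s⁻¹, so T = 2π/N = 426.88 s = 7.1147 min ≈ 7.11 min.
N² > 0, so the interval is statically stable.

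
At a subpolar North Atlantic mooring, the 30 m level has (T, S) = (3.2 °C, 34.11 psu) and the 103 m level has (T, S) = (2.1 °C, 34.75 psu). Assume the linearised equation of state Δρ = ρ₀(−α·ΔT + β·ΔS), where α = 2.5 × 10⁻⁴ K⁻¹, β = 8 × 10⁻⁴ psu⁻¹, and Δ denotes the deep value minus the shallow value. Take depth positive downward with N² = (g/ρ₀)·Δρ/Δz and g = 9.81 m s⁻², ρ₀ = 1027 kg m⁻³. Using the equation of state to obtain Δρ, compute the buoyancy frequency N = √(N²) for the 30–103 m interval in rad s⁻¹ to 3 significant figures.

0.0103 rad s⁻¹

ΔT = -1.1 K, ΔS = +0.64 psu (deep − shallow).
Δρ/ρ₀ = −αΔT + βΔS = 2.75 × 10⁻⁴ + 5.12 × 10⁻⁴ = 7.87 × 10⁻⁴, so Δρ ≈ 0.8082 kg m⁻³.
N² = (g/ρ₀)·Δρ/Δz = g·(Δρ/ρ₀)/Δz = 9.81 × 7.87 × 10⁻⁴ / 73 = 1.0576 × 10⁻⁴ s⁻².
N = √(1.0576 × 10⁻⁴) = 0.010284 rad s⁻¹ ≈ 0.0103 rad s⁻¹.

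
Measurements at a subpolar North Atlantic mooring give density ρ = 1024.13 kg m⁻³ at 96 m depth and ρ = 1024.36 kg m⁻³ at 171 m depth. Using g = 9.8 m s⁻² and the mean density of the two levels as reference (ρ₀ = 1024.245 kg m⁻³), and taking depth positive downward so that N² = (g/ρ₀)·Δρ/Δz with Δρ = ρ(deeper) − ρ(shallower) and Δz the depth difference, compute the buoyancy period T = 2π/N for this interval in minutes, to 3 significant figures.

Δρ = 1024.36 − 1024.13 = 0.23 kg m⁻³ over Δz = 171 − 96 = 75 m.
N² = (9.8/1024.245) × (0.23/75) = 2.9342 × 10⁻⁵ s⁻².
N = √(2.9342 × 10⁻⁵) = 5.4168 × 10⁻³ rad s⁻¹, so T = 2π/N = 1.1599 × 10³ s = 19.332 min ≈ 19.3 min.

19.3 min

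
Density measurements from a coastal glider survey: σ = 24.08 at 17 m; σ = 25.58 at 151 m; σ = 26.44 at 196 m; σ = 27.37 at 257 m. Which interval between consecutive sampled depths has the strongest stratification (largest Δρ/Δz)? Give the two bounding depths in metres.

Compute the density gradient over each adjacent pair:
  17–151 m: Δρ/Δz = 1.50/134 = 0.011 kg m⁻⁴
  151–196 m: Δρ/Δz = 0.86/45 = 0.019 kg m⁻⁴
  196–257 m: Δρ/Δz = 0.93/61 = 0.015 kg m⁻⁴
The largest gradient is in the 151–196 m interval — the pycnocline.

151–196 m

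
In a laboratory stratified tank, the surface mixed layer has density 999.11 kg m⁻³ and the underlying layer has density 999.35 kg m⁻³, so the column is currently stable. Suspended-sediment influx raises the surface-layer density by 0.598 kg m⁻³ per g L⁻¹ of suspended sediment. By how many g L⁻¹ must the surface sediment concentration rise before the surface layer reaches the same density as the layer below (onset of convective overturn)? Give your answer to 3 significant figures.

0.401 g L⁻¹

Density deficit of the surface layer: 999.35 − 999.11 = 0.24 kg m⁻³.
Required change = 0.24 / 0.598 = 0.401 g L⁻¹.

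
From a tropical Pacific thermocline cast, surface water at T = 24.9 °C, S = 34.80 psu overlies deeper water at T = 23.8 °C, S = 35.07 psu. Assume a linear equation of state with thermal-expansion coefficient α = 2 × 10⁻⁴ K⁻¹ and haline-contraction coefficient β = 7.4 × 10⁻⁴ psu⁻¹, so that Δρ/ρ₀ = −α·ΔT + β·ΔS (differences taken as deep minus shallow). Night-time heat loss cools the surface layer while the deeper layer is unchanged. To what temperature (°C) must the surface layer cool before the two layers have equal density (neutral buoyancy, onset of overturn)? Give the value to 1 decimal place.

22.8 °C

Neutral buoyancy requires Δρ = 0, i.e. −α(T_deep − T_surf′) + β(S_deep − S_surf) = 0.
T_surf′ = T_deep − (β/α)·ΔS = 23.8 − (7.4 × 10⁻⁴/2 × 10⁻⁴)·(+0.27) = 22.801 °C.
Cooling required: 24.9 − (22.801) = 2.099 °C.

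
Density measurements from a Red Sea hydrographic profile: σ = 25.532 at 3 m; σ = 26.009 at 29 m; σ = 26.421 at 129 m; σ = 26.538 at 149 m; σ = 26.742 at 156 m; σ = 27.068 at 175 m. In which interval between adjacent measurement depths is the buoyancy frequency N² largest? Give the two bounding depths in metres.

149–156 m

Compute the density gradient over each adjacent pair:
  3–29 m: Δρ/Δz = 0.477/26 = 0.018 kg m⁻⁴
  29–129 m: Δρ/Δz = 0.412/100 = 4.1 × 10⁻³ kg m⁻⁴
  129–149 m: Δρ/Δz = 0.117/20 = 5.9 × 10⁻³ kg m⁻⁴
  149–156 m: Δρ/Δz = 0.204/7 = 0.029 kg m⁻⁴
  156–175 m: Δρ/Δz = 0.326/19 = 0.017 kg m⁻⁴
The largest gradient is in the 149–156 m interval — the pycnocline.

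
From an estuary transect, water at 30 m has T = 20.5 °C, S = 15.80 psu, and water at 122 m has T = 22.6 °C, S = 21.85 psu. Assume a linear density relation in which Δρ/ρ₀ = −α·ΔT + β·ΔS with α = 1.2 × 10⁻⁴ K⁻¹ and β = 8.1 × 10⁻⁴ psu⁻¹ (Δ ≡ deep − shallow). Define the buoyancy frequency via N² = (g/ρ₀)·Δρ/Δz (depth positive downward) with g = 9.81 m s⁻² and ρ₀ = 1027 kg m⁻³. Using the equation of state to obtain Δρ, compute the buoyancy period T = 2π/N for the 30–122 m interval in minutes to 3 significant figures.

ΔT = +2.1 K, ΔS = +6.05 psu (deep − shallow).
Δρ/ρ₀ = −αΔT + βΔS = -2.52 × 10⁻⁴ + 4.9005 × 10⁻³ = 4.6485 × 10⁻³, so Δρ ≈ 4.774 kg m⁻³.
N² = (g/ρ₀)·Δρ/Δz = g·(Δρ/ρ₀)/Δz = 9.81 × 4.6485 × 10⁻³ / 92 = 4.9567 × 10⁻⁴ s⁻².
N = √(4.9567 × 10⁻⁴) = 0.022264 rad s⁻¹ → T = 2π/N = 282.21 s = 4.7035 min ≈ 4.70 min.

4.70 min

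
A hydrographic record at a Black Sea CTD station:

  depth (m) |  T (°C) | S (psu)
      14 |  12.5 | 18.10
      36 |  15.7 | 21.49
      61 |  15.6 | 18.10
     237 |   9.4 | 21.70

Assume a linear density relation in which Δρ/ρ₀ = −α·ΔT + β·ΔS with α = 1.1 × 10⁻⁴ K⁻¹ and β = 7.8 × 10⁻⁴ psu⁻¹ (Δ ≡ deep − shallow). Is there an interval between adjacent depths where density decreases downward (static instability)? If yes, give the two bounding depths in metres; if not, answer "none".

Evaluate Δρ/ρ₀ = −αΔT + βΔS across each adjacent pair:
  14–36 m: −αΔT+βΔS = −(1.1 × 10⁻⁴)(+3.2)+(7.8 × 10⁻⁴)(+3.39) = 2.3 × 10⁻³ → stable
  36–61 m: −αΔT+βΔS = −(1.1 × 10⁻⁴)(-0.1)+(7.8 × 10⁻⁴)(-3.39) = -2.6 × 10⁻³ → UNSTABLE
  61–237 m: −αΔT+βΔS = −(1.1 × 10⁻⁴)(-6.2)+(7.8 × 10⁻⁴)(+3.60) = 3.5 × 10⁻³ → stable
The 36–61 m interval has Δρ < 0: lighter water underlies denser water.

36–61 m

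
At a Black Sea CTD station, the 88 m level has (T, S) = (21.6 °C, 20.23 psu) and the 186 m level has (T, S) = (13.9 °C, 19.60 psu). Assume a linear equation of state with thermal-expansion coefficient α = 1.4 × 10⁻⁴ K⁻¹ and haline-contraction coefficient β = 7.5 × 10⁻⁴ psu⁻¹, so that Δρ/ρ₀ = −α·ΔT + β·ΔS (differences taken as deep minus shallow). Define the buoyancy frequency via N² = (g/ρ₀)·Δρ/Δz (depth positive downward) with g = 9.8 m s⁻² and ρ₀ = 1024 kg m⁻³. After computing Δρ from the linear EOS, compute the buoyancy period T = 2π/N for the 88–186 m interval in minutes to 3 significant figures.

13.5 min

ΔT = -7.7 K, ΔS = -0.63 psu (deep − shallow).
Δρ/ρ₀ = −αΔT + βΔS = 1.078 × 10⁻³ − 4.725 × 10⁻⁴ = 6.055 × 10⁻⁴, so Δρ ≈ 0.6200 kg m⁻³.
N² = (g/ρ₀)·Δρ/Δz = g·(Δρ/ρ₀)/Δz = 9.8 × 6.055 × 10⁻⁴ / 98 = 6.0550 × 10⁻⁵ s⁻².
N = √(6.0550 × 10⁻⁵) = 7.7814 × 10⁻³ rad s⁻¹ → T = 2π/N = 807.46 s = 13.458 min ≈ 13.5 min.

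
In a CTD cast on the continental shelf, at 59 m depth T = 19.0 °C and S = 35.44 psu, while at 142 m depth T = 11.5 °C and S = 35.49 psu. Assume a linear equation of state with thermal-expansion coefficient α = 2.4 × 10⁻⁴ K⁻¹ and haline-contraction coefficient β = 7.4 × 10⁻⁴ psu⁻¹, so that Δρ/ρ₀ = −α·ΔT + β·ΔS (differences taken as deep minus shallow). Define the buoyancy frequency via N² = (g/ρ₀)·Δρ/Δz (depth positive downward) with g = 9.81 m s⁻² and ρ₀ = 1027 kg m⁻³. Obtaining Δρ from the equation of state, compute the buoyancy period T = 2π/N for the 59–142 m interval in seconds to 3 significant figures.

ΔT = -7.5 K, ΔS = +0.05 psu (deep − shallow).
Δρ/ρ₀ = −αΔT + βΔS = 1.80 × 10⁻³ + 3.70 × 10⁻⁵ = 1.837 × 10⁻³, so Δρ ≈ 1.887 kg m⁻³.
N² = (g/ρ₀)·Δρ/Δz = g·(Δρ/ρ₀)/Δz = 9.81 × 1.837 × 10⁻³ / 83 = 2.1712 × 10⁻⁴ s⁻².
N = √(2.1712 × 10⁻⁴) = 0.014735 rad s⁻¹ → T = 2π/N = 426.41 s ≈ 426 s.

426 s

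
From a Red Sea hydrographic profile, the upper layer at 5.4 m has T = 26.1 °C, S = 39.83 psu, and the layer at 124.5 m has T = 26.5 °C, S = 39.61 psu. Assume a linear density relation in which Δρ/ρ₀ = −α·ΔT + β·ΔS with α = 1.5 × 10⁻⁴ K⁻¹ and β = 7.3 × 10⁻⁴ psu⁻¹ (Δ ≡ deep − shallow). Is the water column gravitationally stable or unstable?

unstable

ΔT = 26.5 − 26.1 = +0.4 K and ΔS = 39.61 − 39.83 = -0.22 psu (deep − shallow).
−αΔT = -6.00 × 10⁻⁵; βΔS = -1.606 × 10⁻⁴; sum Δρ/ρ₀ = -2.206 × 10⁻⁴.
Δρ/ρ₀ < 0, so Δρ < 0: deeper water is lighter → statically unstable; the column would overturn.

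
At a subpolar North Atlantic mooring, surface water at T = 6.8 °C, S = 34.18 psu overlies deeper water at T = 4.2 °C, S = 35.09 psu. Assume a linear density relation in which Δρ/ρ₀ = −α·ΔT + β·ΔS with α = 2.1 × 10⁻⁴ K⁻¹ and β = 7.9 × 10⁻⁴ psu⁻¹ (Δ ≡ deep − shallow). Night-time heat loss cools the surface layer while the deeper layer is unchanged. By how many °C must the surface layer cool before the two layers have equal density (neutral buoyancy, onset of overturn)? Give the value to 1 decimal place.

Neutral buoyancy requires Δρ = 0, i.e. −α(T_deep − T_surf′) + β(S_deep − S_surf) = 0.
T_surf′ = T_deep − (β/α)·ΔS = 4.2 − (7.9 × 10⁻⁴/2.1 × 10⁻⁴)·(+0.91) = 0.777 °C.
Cooling required: 6.8 − (0.777) = 6.023 °C.

6.0 °C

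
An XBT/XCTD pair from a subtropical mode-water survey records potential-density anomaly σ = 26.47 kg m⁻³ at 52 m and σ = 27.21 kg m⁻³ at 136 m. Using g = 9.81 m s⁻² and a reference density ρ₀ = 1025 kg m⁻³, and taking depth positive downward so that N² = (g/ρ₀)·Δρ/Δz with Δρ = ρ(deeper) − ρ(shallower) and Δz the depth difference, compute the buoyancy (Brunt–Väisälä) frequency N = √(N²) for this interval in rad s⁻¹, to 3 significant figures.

9.18 × 10⁻³ rad s⁻¹

Δρ = 1027.21 − 1026.47 = 0.74 kg m⁻³ over Δz = 136 − 52 = 84 m.
N² = (9.81/1025) × (0.74/84) = 8.4314 × 10⁻⁵ s⁻².
N = √(8.4314 × 10⁻⁵) = 9.1823 × 10⁻³ rad s⁻¹ ≈ 9.18 × 10⁻³ rad s⁻¹.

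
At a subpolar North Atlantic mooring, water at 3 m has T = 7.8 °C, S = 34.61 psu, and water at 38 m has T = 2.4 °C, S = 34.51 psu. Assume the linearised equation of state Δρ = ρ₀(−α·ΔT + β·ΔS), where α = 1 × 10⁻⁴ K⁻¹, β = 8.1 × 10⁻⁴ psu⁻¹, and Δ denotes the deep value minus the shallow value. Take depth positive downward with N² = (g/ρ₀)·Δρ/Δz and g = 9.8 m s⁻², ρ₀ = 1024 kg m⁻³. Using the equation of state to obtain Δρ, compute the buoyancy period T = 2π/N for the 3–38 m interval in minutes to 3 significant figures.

ΔT = -5.4 K, ΔS = -0.10 psu (deep − shallow).
Δρ/ρ₀ = −αΔT + βΔS = 5.40 × 10⁻⁴ − 8.10 × 10⁻⁵ = 4.59 × 10⁻⁴, so Δρ ≈ 0.4700 kg m⁻³.
N² = (g/ρ₀)·Δρ/Δz = g·(Δρ/ρ₀)/Δz = 9.8 × 4.59 × 10⁻⁴ / 35 = 1.2852 × 10⁻⁴ s⁻².
N = √(1.2852 × 10⁻⁴) = 0.011337 rad s⁻¹ → T = 2π/N = 554.22 s = 9.2370 min ≈ 9.24 min.

9.24 min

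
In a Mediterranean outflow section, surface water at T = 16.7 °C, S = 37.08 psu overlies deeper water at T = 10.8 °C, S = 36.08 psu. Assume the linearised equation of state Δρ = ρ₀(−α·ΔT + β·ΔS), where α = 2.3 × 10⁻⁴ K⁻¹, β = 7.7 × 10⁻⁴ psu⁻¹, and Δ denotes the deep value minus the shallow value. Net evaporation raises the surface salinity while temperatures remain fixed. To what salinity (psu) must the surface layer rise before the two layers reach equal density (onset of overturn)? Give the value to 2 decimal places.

37.84 psu

Neutral buoyancy requires −α(T_deep − T_surf) + β(S_deep − S_surf′) = 0.
S_surf′ = S_deep − (α/β)·ΔT = 36.08 − (2.3 × 10⁻⁴/7.7 × 10⁻⁴)·(-5.9) = 37.8423 psu.
Increase required: 37.8423 − 37.08 = 0.7623 psu.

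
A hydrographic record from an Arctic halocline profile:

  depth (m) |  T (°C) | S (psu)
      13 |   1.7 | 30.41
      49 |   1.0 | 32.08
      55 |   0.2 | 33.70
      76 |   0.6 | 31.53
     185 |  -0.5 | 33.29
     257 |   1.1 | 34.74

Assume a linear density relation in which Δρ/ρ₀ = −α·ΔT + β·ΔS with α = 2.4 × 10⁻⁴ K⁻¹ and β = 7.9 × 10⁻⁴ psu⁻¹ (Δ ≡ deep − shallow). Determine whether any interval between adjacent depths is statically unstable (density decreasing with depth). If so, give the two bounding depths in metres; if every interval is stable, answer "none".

Evaluate Δρ/ρ₀ = −αΔT + βΔS across each adjacent pair:
  13–49 m: −αΔT+βΔS = −(2.4 × 10⁻⁴)(-0.7)+(7.9 × 10⁻⁴)(+1.67) = 1.5 × 10⁻³ → stable
  49–55 m: −αΔT+βΔS = −(2.4 × 10⁻⁴)(-0.8)+(7.9 × 10⁻⁴)(+1.62) = 1.5 × 10⁻³ → stable
  55–76 m: −αΔT+βΔS = −(2.4 × 10⁻⁴)(+0.4)+(7.9 × 10⁻⁴)(-2.17) = -1.8 × 10⁻³ → UNSTABLE
  76–185 m: −αΔT+βΔS = −(2.4 × 10⁻⁴)(-1.1)+(7.9 × 10⁻⁴)(+1.76) = 1.7 × 10⁻³ → stable
  185–257 m: −αΔT+βΔS = −(2.4 × 10⁻⁴)(+1.6)+(7.9 × 10⁻⁴)(+1.45) = 7.6 × 10⁻⁴ → stable
The 55–76 m interval has Δρ < 0: lighter water underlies denser water.

55–76 m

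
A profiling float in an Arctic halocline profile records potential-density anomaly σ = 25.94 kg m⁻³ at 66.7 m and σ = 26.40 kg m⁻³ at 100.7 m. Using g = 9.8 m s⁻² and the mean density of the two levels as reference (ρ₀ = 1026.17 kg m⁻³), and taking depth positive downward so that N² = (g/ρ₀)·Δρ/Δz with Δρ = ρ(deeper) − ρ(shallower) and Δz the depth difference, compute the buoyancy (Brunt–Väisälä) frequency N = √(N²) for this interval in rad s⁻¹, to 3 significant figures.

Δρ = 1026.40 − 1025.94 = 0.46 kg m⁻³ over Δz = 100.7 − 66.7 = 34 m.
N² = (9.8/1026.17) × (0.46/34) = 1.2921 × 10⁻⁴ s⁻².
N = √(1.2921 × 10⁻⁴) = 0.011367 rad s⁻¹ ≈ 0.0114 rad s⁻¹.

0.0114 rad s⁻¹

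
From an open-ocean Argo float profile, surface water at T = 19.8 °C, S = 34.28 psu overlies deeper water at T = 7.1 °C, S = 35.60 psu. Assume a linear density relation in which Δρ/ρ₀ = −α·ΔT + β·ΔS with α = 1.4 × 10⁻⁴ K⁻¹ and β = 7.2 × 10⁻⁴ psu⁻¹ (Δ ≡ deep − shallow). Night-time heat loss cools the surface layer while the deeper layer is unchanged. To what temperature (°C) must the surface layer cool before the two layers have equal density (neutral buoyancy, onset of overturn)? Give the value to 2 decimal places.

Neutral buoyancy requires Δρ = 0, i.e. −α(T_deep − T_surf′) + β(S_deep − S_surf) = 0.
T_surf′ = T_deep − (β/α)·ΔS = 7.1 − (7.2 × 10⁻⁴/1.4 × 10⁻⁴)·(+1.32) = 0.3114 °C.
Cooling required: 19.8 − (0.3114) = 19.4886 °C.

0.31 °C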